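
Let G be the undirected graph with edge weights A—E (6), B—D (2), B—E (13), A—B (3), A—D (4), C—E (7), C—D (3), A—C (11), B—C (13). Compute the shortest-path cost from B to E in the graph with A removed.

Routes from B to E avoiding A:
B -> E: 13
B -> D -> C -> E: 2 + 3 + 7 = 12
B -> C -> E: 13 + 7 = 20
Best route has total 12.

12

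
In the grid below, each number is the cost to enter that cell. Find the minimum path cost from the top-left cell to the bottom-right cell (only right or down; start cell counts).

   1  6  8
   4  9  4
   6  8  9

Best path: (0,0) → (1,0) → (1,1) → (1,2) → (2,2)
Cost: 1 + 4 + 9 + 4 + 9 = 27
For comparison, the top-then-right route costs 28.

27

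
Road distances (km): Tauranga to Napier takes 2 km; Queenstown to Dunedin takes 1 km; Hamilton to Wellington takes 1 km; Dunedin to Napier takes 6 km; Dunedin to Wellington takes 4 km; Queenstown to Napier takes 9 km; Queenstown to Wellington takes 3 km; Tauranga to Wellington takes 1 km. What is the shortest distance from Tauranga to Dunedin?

Checking several routes:
Tauranga-Wellington-Dunedin: 1 + 4 = 5
Tauranga-Wellington-Queenstown-Dunedin: 1 + 3 + 1 = 5
Tauranga-Napier-Queenstown-Dunedin: 2 + 9 + 1 = 12
Tauranga-Napier-Dunedin: 2 + 6 = 8
Best route has total 5 km.

5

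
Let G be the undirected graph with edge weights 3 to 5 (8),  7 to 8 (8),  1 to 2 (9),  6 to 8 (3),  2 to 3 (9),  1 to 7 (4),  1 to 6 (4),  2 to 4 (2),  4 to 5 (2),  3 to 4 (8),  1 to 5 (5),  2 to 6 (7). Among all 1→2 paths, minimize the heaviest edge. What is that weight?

Some routes from 1 to 2:
1 -> 5 -> 4 -> 3 -> 2: max(5, 2, 8, 9) = 9
1 -> 5 -> 4 -> 2: max(5, 2, 2) = 5
1 -> 5 -> 3 -> 4 -> 2: max(5, 8, 8, 2) = 8
1 -> 6 -> 2: max(4, 7) = 7
1 -> 7 -> 8 -> 6 -> 2: max(4, 8, 3, 7) = 8
Best route has worst link 5.

5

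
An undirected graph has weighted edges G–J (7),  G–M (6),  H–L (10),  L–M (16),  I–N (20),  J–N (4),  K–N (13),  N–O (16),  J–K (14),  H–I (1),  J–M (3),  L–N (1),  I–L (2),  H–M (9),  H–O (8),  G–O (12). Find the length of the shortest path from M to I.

10

Checking several routes:
M - L - I: 16 + 2 = 18
M - J - N - L - I: 3 + 4 + 1 + 2 = 10
M - H - I: 9 + 1 = 10
The minimum is 10.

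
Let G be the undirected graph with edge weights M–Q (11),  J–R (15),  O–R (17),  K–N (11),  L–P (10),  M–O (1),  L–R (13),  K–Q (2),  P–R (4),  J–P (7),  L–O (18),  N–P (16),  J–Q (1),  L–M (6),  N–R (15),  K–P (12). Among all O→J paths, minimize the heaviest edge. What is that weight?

10

Checking several routes:
O - M - L - R - P - J: max(1, 6, 13, 4, 7) = 13
O - M - L - P - K - Q - J: max(1, 6, 10, 12, 2, 1) = 12
O - M - L - R - P - K - Q - J: max(1, 6, 13, 4, 12, 2, 1) = 13
O - M - Q - K - P - J: max(1, 11, 2, 12, 7) = 12
O - M - L - P - J: max(1, 6, 10, 7) = 10
O - M - Q - J: max(1, 11, 1) = 11
The minimum achievable maximum is 10.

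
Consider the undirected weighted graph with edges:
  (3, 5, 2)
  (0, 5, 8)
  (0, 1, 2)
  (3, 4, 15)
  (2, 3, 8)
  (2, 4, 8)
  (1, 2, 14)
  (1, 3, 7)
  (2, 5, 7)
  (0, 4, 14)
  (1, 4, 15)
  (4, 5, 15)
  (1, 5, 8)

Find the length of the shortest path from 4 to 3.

Checking several routes:
4 → 2 → 5 → 3: 8 + 7 + 2 = 17
4 → 2 → 3: 8 + 8 = 16
4 → 1 → 3: 15 + 7 = 22
4 → 5 → 3: 15 + 2 = 17
4 → 3: 15
Shortest: 15.

15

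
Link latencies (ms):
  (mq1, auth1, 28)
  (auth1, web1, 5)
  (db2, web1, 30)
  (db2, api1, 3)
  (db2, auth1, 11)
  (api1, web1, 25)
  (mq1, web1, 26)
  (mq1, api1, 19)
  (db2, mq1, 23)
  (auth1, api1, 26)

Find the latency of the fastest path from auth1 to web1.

5

Some routes from auth1 to web1:
auth1 -> db2 -> api1 -> web1: 11 + 3 + 25 = 39
auth1 -> db2 -> web1: 11 + 30 = 41
auth1 -> api1 -> web1: 26 + 25 = 51
auth1 -> web1: 5
Shortest: 5 ms.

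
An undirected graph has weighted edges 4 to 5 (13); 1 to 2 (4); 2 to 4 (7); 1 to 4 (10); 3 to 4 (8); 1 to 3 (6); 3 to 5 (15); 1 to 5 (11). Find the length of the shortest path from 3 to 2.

10

A few of the 3→2 routes:
3→1→4→2: 6 + 10 + 7 = 23
3→4→2: 8 + 7 = 15
3→4→1→2: 8 + 10 + 4 = 22
3→1→2: 6 + 4 = 10
Shortest: 10.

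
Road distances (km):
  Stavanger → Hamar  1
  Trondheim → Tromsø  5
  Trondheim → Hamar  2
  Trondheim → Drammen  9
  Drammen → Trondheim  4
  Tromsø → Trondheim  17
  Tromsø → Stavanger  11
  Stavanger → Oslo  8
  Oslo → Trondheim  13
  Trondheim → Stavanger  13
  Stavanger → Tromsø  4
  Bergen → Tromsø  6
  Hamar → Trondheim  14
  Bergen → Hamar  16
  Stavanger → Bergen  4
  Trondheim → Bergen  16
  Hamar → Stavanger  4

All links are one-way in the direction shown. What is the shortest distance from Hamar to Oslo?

12

Comparing a few candidate routes:
Hamar → Trondheim → Tromsø → Stavanger → Oslo: 14 + 5 + 11 + 8 = 38
Hamar → Trondheim → Stavanger → Oslo: 14 + 13 + 8 = 35
Hamar → Stavanger → Oslo: 4 + 8 = 12
The minimum is 12 km.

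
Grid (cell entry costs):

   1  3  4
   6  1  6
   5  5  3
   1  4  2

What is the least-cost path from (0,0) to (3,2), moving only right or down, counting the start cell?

Best path: [0,0] -> [0,1] -> [1,1] -> [2,1] -> [2,2] -> [3,2]
Cost: 1 + 3 + 1 + 5 + 3 + 2 = 15

15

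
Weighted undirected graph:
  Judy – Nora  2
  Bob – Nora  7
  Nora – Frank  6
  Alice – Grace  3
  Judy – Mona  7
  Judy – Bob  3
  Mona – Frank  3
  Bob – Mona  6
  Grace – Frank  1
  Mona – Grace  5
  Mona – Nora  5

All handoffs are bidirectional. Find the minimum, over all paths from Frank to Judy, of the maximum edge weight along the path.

5

Some routes from Frank to Judy:
Frank → Mona → Bob → Judy: max(3, 6, 3) = 6
Frank → Grace → Mona → Bob → Judy: max(1, 5, 6, 3) = 6
Frank → Mona → Nora → Judy: max(3, 5, 2) = 5
Frank → Grace → Mona → Nora → Judy: max(1, 5, 5, 2) = 5
The minimum achievable maximum is 5.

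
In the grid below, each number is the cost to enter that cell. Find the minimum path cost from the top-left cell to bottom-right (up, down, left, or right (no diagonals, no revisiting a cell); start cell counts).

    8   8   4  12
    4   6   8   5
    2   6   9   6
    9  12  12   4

39

Path r0c0 → r1c0 → r2c0 → r2c1 → r2c2 → r2c3 → r3c3: 8 + 4 + 2 + 6 + 9 + 6 + 4 = 39.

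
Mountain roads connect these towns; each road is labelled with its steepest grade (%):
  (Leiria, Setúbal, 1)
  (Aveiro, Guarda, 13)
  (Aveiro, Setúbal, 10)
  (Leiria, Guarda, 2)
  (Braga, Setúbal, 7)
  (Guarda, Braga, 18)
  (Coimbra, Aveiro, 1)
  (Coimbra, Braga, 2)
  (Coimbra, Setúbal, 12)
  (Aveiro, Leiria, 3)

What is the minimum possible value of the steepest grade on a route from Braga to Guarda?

3

Some routes from Braga to Guarda:
Braga - Setúbal - Aveiro - Leiria - Guarda: max(7, 10, 3, 2) = 10
Braga - Coimbra - Aveiro - Setúbal - Leiria - Guarda: max(2, 1, 10, 1, 2) = 10
Braga - Coimbra - Aveiro - Leiria - Guarda: max(2, 1, 3, 2) = 3
Braga - Setúbal - Leiria - Guarda: max(7, 1, 2) = 7
Braga - Coimbra - Setúbal - Aveiro - Leiria - Guarda: max(2, 12, 10, 3, 2) = 12
Best route has worst link 3%.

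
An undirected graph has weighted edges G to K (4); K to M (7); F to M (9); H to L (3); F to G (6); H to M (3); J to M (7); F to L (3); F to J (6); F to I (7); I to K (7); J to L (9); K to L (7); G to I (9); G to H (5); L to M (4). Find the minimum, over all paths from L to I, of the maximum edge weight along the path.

7

Some routes from L to I:
L - H - G - K - I: max(3, 5, 4, 7) = 7
L - H - G - F - I: max(3, 5, 6, 7) = 7
L - H - G - F - J - M - K - I: max(3, 5, 6, 6, 7, 7, 7) = 7
L - H - G - K - M - J - F - I: max(3, 5, 4, 7, 7, 6, 7) = 7
The minimum achievable maximum is 7.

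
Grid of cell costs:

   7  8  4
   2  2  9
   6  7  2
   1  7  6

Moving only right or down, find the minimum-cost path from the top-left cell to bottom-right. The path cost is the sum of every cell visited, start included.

26

Take r0c0 → r1c0 → r1c1 → r2c1 → r2c2 → r3c2 for a total of 7 + 2 + 2 + 7 + 2 + 6 = 26.
For comparison, the top-then-right route costs 36.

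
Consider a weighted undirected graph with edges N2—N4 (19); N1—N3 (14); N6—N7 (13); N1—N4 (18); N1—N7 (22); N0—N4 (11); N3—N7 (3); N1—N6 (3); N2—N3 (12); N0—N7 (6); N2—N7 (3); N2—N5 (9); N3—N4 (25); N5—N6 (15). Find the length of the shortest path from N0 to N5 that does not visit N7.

A few of the N0→N5 routes:
N0 - N4 - N2 - N5: 11 + 19 + 9 = 39
N0 - N4 - N3 - N2 - N5: 11 + 25 + 12 + 9 = 57
N0 - N4 - N1 - N6 - N5: 11 + 18 + 3 + 15 = 47
N0 - N4 - N1 - N3 - N2 - N5: 11 + 18 + 14 + 12 + 9 = 64
Shortest: 39.

39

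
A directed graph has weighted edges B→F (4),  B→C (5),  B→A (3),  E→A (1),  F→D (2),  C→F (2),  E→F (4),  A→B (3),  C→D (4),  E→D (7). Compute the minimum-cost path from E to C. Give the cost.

9

Candidate routes:
E-A-B-C: 1 + 3 + 5 = 9
Shortest: 9.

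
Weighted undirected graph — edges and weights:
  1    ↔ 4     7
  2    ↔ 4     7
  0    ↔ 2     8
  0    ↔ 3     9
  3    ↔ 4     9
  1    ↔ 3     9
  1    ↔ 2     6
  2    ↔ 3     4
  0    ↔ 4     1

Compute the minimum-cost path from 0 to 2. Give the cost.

Checking several routes:
0→4→2: 1 + 7 = 8
0→3→2: 9 + 4 = 13
0→2: 8
Shortest: 8.

8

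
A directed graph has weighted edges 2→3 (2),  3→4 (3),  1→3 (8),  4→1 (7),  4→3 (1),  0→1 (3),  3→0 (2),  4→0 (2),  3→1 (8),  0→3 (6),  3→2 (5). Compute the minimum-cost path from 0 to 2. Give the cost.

Routes from 0 to 2:
0 -> 1 -> 3 -> 2: 3 + 8 + 5 = 16
0 -> 3 -> 2: 6 + 5 = 11
Best route has total 11.

11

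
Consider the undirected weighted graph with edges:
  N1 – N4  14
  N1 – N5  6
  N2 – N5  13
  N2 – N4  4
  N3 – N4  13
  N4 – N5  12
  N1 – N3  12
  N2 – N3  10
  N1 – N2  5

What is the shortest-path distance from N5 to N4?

A few of the N5→N4 routes:
N5 → N1 → N3 → N4: 6 + 12 + 13 = 31
N5 → N2 → N4: 13 + 4 = 17
N5 → N1 → N4: 6 + 14 = 20
N5 → N1 → N3 → N2 → N4: 6 + 12 + 10 + 4 = 32
N5 → N4: 12
N5 → N1 → N2 → N4: 6 + 5 + 4 = 15
The minimum is 12.

12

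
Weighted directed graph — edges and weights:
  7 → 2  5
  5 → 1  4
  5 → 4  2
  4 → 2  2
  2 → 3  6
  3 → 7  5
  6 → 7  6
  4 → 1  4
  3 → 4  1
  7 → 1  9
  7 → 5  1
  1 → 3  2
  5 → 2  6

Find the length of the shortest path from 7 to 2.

5

Routes from 7 to 2:
7 - 1 - 3 - 4 - 2: 9 + 2 + 1 + 2 = 14
7 - 5 - 4 - 2: 1 + 2 + 2 = 5
7 - 5 - 1 - 3 - 4 - 2: 1 + 4 + 2 + 1 + 2 = 10
7 - 5 - 2: 1 + 6 = 7
7 - 2: 5
Best route has total 5.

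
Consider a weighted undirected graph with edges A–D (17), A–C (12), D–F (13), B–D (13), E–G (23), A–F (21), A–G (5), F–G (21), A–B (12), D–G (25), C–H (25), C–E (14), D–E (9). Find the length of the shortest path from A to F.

Some routes from A to F:
A→G→D→F: 5 + 25 + 13 = 43
A→C→E→D→F: 12 + 14 + 9 + 13 = 48
A→F: 21
A→D→F: 17 + 13 = 30
A→B→D→F: 12 + 13 + 13 = 38
A→G→F: 5 + 21 = 26
Best route has total 21.

21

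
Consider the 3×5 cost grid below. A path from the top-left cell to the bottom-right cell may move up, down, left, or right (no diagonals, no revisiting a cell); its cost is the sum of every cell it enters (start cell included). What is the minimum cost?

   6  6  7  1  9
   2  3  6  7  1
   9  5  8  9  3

28

Take r0c0→r1c0→r1c1→r1c2→r1c3→r1c4→r2c4 for a total of 6 + 2 + 3 + 6 + 7 + 1 + 3 = 28.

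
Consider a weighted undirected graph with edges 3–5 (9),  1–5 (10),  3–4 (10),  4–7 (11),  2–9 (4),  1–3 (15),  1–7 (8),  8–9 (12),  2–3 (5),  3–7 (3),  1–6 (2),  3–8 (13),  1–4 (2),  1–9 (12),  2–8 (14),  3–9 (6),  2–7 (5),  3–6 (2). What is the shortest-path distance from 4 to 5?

Comparing a few candidate routes:
4 - 3 - 5: 10 + 9 = 19
4 - 1 - 5: 2 + 10 = 12
4 - 1 - 6 - 3 - 5: 2 + 2 + 2 + 9 = 15
The minimum is 12.

12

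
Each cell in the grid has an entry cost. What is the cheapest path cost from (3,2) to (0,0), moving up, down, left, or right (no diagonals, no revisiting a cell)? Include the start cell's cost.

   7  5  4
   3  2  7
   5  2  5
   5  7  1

Path (3,2) (2,2) (2,1) (1,1) (1,0) (0,0): 1 + 5 + 2 + 2 + 3 + 7 = 20.

20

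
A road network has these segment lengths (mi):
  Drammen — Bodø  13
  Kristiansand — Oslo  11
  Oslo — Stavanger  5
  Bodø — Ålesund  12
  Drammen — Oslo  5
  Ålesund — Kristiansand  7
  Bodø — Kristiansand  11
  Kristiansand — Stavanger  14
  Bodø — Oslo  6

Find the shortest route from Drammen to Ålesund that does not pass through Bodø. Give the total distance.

Routes from Drammen to Ålesund avoiding Bodø:
Drammen→Oslo→Stavanger→Kristiansand→Ålesund: 5 + 5 + 14 + 7 = 31
Drammen→Oslo→Kristiansand→Ålesund: 5 + 11 + 7 = 23
Shortest: 23 mi.

23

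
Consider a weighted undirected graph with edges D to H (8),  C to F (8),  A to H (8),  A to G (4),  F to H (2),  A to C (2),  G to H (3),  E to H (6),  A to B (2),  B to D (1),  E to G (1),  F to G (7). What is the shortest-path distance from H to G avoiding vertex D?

Some routes from H to G avoiding D:
H-F-G: 2 + 7 = 9
H-E-G: 6 + 1 = 7
H-G: 3
H-A-G: 8 + 4 = 12
Shortest: 3.

3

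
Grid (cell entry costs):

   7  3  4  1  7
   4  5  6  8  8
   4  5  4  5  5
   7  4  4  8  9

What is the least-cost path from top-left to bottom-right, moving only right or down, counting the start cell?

42

Take [0,0]→[0,1]→[0,2]→[0,3]→[1,3]→[2,3]→[2,4]→[3,4] for a total of 7 + 3 + 4 + 1 + 8 + 5 + 5 + 9 = 42.
For comparison, the top-then-right route costs 44.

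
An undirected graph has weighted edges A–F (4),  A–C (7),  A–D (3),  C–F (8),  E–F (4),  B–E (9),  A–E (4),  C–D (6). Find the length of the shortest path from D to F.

A few of the D→F routes:
D→A→E→F: 3 + 4 + 4 = 11
D→A→C→F: 3 + 7 + 8 = 18
D→C→F: 6 + 8 = 14
D→C→A→F: 6 + 7 + 4 = 17
D→A→F: 3 + 4 = 7
Shortest: 7.

7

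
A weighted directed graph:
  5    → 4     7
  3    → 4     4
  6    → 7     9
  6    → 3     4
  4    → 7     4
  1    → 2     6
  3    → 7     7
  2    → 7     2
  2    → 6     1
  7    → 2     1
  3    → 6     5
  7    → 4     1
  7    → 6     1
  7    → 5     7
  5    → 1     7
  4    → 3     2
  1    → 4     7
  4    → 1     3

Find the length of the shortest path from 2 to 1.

Comparing a few candidate routes:
2-7-6-3-4-1: 2 + 1 + 4 + 4 + 3 = 14
2-7-4-1: 2 + 1 + 3 = 6
2-6-3-7-4-1: 1 + 4 + 7 + 1 + 3 = 16
2-6-3-4-1: 1 + 4 + 4 + 3 = 12
2-6-7-4-1: 1 + 9 + 1 + 3 = 14
Best route has total 6.

6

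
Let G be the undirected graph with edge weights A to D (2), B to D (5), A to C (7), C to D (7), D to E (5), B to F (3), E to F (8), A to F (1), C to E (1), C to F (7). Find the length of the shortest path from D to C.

6

Comparing a few candidate routes:
D-A-C: 2 + 7 = 9
D-A-F-E-C: 2 + 1 + 8 + 1 = 12
D-E-C: 5 + 1 = 6
D-C: 7
D-A-F-C: 2 + 1 + 7 = 10
The minimum is 6.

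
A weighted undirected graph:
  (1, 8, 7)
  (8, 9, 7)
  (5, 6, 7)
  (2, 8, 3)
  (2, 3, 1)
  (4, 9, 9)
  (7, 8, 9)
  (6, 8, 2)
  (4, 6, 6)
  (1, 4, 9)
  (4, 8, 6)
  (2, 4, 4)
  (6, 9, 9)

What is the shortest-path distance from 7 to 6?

Checking several routes:
7→8→6: 9 + 2 = 11
7→8→4→6: 9 + 6 + 6 = 21
7→8→9→6: 9 + 7 + 9 = 25
7→8→2→4→6: 9 + 3 + 4 + 6 = 22
Best route has total 11.

11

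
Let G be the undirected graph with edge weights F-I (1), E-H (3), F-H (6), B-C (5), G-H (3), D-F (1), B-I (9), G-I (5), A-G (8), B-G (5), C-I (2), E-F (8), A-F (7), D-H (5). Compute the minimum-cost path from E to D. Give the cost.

A few of the E→D routes:
E -> H -> F -> D: 3 + 6 + 1 = 10
E -> H -> D: 3 + 5 = 8
E -> F -> D: 8 + 1 = 9
The minimum is 8.

8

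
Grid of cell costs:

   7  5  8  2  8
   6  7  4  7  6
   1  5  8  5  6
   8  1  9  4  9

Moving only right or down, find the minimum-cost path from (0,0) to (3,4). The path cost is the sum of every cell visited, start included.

42

Path r0c0 r1c0 r2c0 r2c1 r3c1 r3c2 r3c3 r3c4: 7 + 6 + 1 + 5 + 1 + 9 + 4 + 9 = 42.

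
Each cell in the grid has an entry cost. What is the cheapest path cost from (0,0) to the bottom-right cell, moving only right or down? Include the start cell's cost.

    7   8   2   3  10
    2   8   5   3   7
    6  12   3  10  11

One optimal route is r0c0→r0c1→r0c2→r0c3→r1c3→r1c4→r2c4.
Its cost is 7 + 8 + 2 + 3 + 3 + 7 + 11 = 41.
For comparison, the top-then-right route costs 48.

41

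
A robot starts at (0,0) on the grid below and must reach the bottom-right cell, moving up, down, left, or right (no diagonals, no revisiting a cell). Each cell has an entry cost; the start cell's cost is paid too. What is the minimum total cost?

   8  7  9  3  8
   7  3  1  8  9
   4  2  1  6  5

31

Cheapest: (0,0)→(0,1)→(1,1)→(1,2)→(2,2)→(2,3)→(2,4)
  8 + 7 + 3 + 1 + 1 + 6 + 5 = 31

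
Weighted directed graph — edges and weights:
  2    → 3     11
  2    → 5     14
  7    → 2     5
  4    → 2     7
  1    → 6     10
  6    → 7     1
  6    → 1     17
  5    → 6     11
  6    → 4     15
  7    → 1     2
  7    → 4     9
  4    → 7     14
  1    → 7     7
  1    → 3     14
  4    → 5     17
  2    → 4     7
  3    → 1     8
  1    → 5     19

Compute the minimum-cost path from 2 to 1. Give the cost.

19

A few of the 2→1 routes:
2 - 4 - 7 - 1: 7 + 14 + 2 = 23
2 - 5 - 6 - 7 - 1: 14 + 11 + 1 + 2 = 28
2 - 4 - 5 - 6 - 7 - 1: 7 + 17 + 11 + 1 + 2 = 38
2 - 3 - 1: 11 + 8 = 19
Best route has total 19.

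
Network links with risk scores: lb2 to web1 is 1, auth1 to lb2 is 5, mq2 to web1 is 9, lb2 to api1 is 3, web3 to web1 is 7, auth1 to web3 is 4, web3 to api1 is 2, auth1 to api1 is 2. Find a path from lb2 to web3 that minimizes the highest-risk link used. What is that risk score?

3

Comparing a few candidate routes:
lb2-api1-auth1-web3: max(3, 2, 4) = 4
lb2-api1-web3: max(3, 2) = 3
lb2-auth1-web3: max(5, 4) = 5
lb2-auth1-api1-web3: max(5, 2, 2) = 5
Smallest bottleneck: 3.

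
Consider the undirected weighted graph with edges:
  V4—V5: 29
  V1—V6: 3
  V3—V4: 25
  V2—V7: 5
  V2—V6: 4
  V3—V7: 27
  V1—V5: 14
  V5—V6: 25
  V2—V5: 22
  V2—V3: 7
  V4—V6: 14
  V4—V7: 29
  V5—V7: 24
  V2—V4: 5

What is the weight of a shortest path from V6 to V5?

17

A few of the V6→V5 routes:
V6 -> V4 -> V2 -> V5: 14 + 5 + 22 = 41
V6 -> V5: 25
V6 -> V1 -> V5: 3 + 14 = 17
V6 -> V2 -> V7 -> V5: 4 + 5 + 24 = 33
V6 -> V2 -> V5: 4 + 22 = 26
V6 -> V2 -> V4 -> V5: 4 + 5 + 29 = 38
Best route has total 17.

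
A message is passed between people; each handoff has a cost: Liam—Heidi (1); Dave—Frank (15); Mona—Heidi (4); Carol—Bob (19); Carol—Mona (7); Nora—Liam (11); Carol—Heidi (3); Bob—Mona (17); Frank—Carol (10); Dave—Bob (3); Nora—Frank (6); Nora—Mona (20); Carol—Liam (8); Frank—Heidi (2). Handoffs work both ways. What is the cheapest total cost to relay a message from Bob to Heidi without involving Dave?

21

Some routes from Bob to Heidi avoiding Dave:
Bob → Carol → Liam → Heidi: 19 + 8 + 1 = 28
Bob → Mona → Carol → Heidi: 17 + 7 + 3 = 27
Bob → Carol → Heidi: 19 + 3 = 22
Bob → Carol → Mona → Heidi: 19 + 7 + 4 = 30
Bob → Mona → Heidi: 17 + 4 = 21
The minimum is 21.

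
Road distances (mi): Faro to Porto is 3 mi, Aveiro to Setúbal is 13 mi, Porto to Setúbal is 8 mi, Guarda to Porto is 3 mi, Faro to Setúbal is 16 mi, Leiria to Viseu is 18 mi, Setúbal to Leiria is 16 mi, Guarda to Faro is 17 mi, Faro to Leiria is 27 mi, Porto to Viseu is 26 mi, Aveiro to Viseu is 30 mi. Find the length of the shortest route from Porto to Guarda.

Comparing a few candidate routes:
Porto→Viseu→Leiria→Setúbal→Faro→Guarda: 26 + 18 + 16 + 16 + 17 = 93
Porto→Faro→Guarda: 3 + 17 = 20
Porto→Guarda: 3
Porto→Setúbal→Leiria→Faro→Guarda: 8 + 16 + 27 + 17 = 68
Porto→Setúbal→Faro→Guarda: 8 + 16 + 17 = 41
Porto→Viseu→Leiria→Faro→Guarda: 26 + 18 + 27 + 17 = 88
Best route has total 3 mi.

3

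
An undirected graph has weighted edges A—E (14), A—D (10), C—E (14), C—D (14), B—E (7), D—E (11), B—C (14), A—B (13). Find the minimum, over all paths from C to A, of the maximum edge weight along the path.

14

Comparing a few candidate routes:
C - D - E - A: max(14, 11, 14) = 14
C - D - E - B - A: max(14, 11, 7, 13) = 14
C - B - E - D - A: max(14, 7, 11, 10) = 14
C - B - A: max(14, 13) = 14
C - B - E - A: max(14, 7, 14) = 14
C - D - A: max(14, 10) = 14
Best route has worst link 14.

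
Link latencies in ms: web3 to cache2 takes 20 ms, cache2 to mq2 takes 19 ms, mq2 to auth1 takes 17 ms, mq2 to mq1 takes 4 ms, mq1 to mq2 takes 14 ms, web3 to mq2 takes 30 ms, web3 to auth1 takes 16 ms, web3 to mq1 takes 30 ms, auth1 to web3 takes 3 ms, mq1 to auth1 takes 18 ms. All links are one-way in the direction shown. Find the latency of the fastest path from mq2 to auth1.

17

Routes from mq2 to auth1:
mq2→auth1: 17
mq2→mq1→auth1: 4 + 18 = 22
Shortest: 17 ms.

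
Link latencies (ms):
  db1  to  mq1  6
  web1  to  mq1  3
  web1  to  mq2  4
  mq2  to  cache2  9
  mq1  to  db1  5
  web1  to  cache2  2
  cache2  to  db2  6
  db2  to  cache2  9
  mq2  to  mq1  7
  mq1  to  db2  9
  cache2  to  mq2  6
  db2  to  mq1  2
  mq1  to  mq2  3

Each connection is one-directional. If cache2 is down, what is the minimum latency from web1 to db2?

Paths from web1 to db2 avoiding cache2:
web1→mq1→db2: 3 + 9 = 12
web1→mq2→mq1→db2: 4 + 7 + 9 = 20
Shortest: 12 ms.

12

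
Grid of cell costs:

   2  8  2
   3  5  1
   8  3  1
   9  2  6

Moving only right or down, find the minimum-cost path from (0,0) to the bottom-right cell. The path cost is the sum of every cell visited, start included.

Cheapest: (0,0) -> (1,0) -> (1,1) -> (1,2) -> (2,2) -> (3,2)
  2 + 3 + 5 + 1 + 1 + 6 = 18
For comparison, the top-then-right route costs 20.

18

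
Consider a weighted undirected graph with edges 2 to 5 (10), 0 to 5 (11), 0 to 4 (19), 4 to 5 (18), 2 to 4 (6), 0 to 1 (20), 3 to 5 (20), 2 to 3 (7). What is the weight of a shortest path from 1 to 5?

31

Routes from 1 to 5:
1→0→4→2→5: 20 + 19 + 6 + 10 = 55
1→0→5: 20 + 11 = 31
1→0→4→2→3→5: 20 + 19 + 6 + 7 + 20 = 72
1→0→4→5: 20 + 19 + 18 = 57
Best route has total 31.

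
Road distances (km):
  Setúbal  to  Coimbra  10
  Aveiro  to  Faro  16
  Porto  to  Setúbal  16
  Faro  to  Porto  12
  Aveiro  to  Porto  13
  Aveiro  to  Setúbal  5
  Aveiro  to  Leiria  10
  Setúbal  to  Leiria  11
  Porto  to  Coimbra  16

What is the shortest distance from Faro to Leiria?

Some routes from Faro to Leiria:
Faro → Aveiro → Leiria: 16 + 10 = 26
Faro → Aveiro → Setúbal → Leiria: 16 + 5 + 11 = 32
Faro → Porto → Aveiro → Leiria: 12 + 13 + 10 = 35
Faro → Porto → Aveiro → Setúbal → Leiria: 12 + 13 + 5 + 11 = 41
Faro → Porto → Setúbal → Leiria: 12 + 16 + 11 = 39
The minimum is 26 km.

26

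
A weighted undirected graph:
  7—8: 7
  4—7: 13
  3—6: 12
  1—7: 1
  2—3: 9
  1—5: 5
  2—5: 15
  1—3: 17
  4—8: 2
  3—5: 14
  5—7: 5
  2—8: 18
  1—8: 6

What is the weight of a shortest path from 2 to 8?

A few of the 2→8 routes:
2→8: 18
2→5→1→8: 15 + 5 + 6 = 26
2→5→7→1→8: 15 + 5 + 1 + 6 = 27
Best route has total 18.

18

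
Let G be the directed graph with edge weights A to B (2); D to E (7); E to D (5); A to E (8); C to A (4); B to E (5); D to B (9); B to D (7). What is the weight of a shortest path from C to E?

Candidate routes:
C-A-B-E: 4 + 2 + 5 = 11
C-A-B-D-E: 4 + 2 + 7 + 7 = 20
C-A-E: 4 + 8 = 12
The minimum is 11.

11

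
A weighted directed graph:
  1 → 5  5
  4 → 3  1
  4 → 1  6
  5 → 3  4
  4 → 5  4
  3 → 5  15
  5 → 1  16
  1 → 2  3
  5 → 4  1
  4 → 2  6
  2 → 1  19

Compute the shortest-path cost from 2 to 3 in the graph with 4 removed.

28

Routes from 2 to 3 avoiding 4:
2 - 1 - 5 - 3: 19 + 5 + 4 = 28
The minimum is 28.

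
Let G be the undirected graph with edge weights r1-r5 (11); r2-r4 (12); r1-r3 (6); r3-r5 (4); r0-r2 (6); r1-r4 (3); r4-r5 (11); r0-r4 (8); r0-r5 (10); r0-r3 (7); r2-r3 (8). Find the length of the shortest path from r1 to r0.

11

Comparing a few candidate routes:
r1 → r3 → r2 → r0: 6 + 8 + 6 = 20
r1 → r3 → r0: 6 + 7 = 13
r1 → r3 → r5 → r0: 6 + 4 + 10 = 20
r1 → r4 → r0: 3 + 8 = 11
The minimum is 11.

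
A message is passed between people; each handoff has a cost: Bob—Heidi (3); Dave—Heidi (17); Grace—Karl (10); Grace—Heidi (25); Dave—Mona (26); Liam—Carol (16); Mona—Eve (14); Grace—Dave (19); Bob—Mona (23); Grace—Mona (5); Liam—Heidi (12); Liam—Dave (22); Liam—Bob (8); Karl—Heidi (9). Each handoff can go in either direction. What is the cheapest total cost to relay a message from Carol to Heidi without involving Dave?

Paths from Carol to Heidi avoiding Dave:
Carol -> Liam -> Bob -> Mona -> Grace -> Karl -> Heidi: 16 + 8 + 23 + 5 + 10 + 9 = 71
Carol -> Liam -> Bob -> Mona -> Grace -> Heidi: 16 + 8 + 23 + 5 + 25 = 77
Carol -> Liam -> Heidi: 16 + 12 = 28
Carol -> Liam -> Bob -> Heidi: 16 + 8 + 3 = 27
Shortest: 27.

27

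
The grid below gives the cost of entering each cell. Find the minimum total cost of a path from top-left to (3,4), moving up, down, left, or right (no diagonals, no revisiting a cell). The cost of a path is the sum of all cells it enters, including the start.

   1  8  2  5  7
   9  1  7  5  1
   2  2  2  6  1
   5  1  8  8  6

Take [0,0]→[0,1]→[1,1]→[2,1]→[2,2]→[2,3]→[2,4]→[3,4] for a total of 1 + 8 + 1 + 2 + 2 + 6 + 1 + 6 = 27.

27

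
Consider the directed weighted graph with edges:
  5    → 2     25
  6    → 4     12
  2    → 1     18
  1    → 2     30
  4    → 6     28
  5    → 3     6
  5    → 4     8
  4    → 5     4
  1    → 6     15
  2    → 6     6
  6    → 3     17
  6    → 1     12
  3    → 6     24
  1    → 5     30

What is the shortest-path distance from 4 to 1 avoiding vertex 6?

47

Paths from 4 to 1 avoiding 6:
4 -> 5 -> 2 -> 1: 4 + 25 + 18 = 47
Best route has total 47.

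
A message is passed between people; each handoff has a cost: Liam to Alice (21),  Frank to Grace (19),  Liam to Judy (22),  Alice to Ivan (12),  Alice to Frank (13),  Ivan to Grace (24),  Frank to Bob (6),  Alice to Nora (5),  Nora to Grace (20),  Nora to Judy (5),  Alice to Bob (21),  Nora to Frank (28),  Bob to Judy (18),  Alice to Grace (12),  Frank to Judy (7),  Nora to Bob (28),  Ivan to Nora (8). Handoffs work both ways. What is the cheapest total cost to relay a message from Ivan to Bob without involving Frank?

31

Comparing a few candidate routes:
Ivan -> Nora -> Judy -> Bob: 8 + 5 + 18 = 31
Ivan -> Nora -> Alice -> Bob: 8 + 5 + 21 = 34
Ivan -> Alice -> Bob: 12 + 21 = 33
Ivan -> Nora -> Bob: 8 + 28 = 36
Shortest: 31.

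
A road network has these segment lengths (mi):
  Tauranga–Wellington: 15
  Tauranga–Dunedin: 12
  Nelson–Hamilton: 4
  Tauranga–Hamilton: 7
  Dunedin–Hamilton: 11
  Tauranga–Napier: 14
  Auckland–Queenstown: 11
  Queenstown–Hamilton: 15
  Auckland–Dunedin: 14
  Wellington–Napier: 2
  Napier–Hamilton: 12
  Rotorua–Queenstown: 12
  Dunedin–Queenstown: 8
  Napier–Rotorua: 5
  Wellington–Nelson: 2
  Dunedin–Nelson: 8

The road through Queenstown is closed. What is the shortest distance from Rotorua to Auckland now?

31

Comparing a few candidate routes:
Rotorua-Napier-Wellington-Nelson-Dunedin-Auckland: 5 + 2 + 2 + 8 + 14 = 31
Rotorua-Napier-Wellington-Nelson-Hamilton-Dunedin-Auckland: 5 + 2 + 2 + 4 + 11 + 14 = 38
Rotorua-Napier-Wellington-Nelson-Hamilton-Tauranga-Dunedin-Auckland: 5 + 2 + 2 + 4 + 7 + 12 + 14 = 46
Rotorua-Napier-Tauranga-Dunedin-Auckland: 5 + 14 + 12 + 14 = 45
Rotorua-Napier-Hamilton-Nelson-Dunedin-Auckland: 5 + 12 + 4 + 8 + 14 = 43
Rotorua-Napier-Hamilton-Dunedin-Auckland: 5 + 12 + 11 + 14 = 42
Best route has total 31 mi.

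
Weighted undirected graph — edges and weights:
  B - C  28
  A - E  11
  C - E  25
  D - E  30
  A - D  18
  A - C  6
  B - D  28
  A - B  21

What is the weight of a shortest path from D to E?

29

A few of the D→E routes:
D - A - E: 18 + 11 = 29
D - A - C - E: 18 + 6 + 25 = 49
D - B - A - E: 28 + 21 + 11 = 60
D - B - C - A - E: 28 + 28 + 6 + 11 = 73
D - E: 30
The minimum is 29.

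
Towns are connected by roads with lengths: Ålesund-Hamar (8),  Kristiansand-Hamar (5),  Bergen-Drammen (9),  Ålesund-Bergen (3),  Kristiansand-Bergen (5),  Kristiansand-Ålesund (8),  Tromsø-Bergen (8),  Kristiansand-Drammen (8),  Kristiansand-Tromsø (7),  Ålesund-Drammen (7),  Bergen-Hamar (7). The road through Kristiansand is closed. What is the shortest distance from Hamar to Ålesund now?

Candidate routes:
Hamar -> Bergen -> Drammen -> Ålesund: 7 + 9 + 7 = 23
Hamar -> Ålesund: 8
Hamar -> Bergen -> Ålesund: 7 + 3 = 10
Best route has total 8.

8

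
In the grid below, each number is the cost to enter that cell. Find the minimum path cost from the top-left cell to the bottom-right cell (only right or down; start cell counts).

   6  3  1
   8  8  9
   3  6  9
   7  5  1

Cheapest: [0,0] [0,1] [0,2] [1,2] [2,2] [3,2]
  6 + 3 + 1 + 9 + 9 + 1 = 29

29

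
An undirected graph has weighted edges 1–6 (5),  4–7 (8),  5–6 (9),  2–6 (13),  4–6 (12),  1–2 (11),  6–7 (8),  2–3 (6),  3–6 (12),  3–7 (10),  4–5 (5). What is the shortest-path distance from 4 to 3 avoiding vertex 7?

24

Paths from 4 to 3 avoiding 7:
4 -> 5 -> 6 -> 3: 5 + 9 + 12 = 26
4 -> 6 -> 2 -> 3: 12 + 13 + 6 = 31
4 -> 5 -> 6 -> 2 -> 3: 5 + 9 + 13 + 6 = 33
4 -> 6 -> 3: 12 + 12 = 24
4 -> 5 -> 6 -> 1 -> 2 -> 3: 5 + 9 + 5 + 11 + 6 = 36
4 -> 6 -> 1 -> 2 -> 3: 12 + 5 + 11 + 6 = 34
Shortest: 24.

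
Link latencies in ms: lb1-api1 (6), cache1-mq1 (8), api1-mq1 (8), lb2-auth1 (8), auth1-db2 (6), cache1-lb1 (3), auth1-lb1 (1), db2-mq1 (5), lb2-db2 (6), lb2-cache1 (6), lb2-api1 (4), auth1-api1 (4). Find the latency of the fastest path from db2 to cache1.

Some routes from db2 to cache1:
db2 -> mq1 -> cache1: 5 + 8 = 13
db2 -> lb2 -> cache1: 6 + 6 = 12
db2 -> auth1 -> lb1 -> cache1: 6 + 1 + 3 = 10
Best route has total 10 ms.

10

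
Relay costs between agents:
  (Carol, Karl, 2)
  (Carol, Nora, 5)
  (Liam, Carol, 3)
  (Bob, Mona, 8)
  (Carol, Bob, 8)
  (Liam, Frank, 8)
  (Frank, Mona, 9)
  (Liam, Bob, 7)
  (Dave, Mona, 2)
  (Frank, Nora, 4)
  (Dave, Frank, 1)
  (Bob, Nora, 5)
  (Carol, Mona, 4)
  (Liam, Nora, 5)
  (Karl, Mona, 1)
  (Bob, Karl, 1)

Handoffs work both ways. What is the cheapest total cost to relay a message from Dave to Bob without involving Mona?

10

Checking several routes:
Dave→Frank→Nora→Carol→Karl→Bob: 1 + 4 + 5 + 2 + 1 = 13
Dave→Frank→Nora→Liam→Carol→Karl→Bob: 1 + 4 + 5 + 3 + 2 + 1 = 16
Dave→Frank→Nora→Bob: 1 + 4 + 5 = 10
Dave→Frank→Liam→Carol→Karl→Bob: 1 + 8 + 3 + 2 + 1 = 15
Dave→Frank→Liam→Bob: 1 + 8 + 7 = 16
Best route has total 10.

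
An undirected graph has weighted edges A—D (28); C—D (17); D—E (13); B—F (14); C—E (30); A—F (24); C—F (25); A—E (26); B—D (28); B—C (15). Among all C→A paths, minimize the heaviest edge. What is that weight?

24

A few of the C→A routes:
C→F→A: max(25, 24) = 25
C→B→D→E→A: max(15, 28, 13, 26) = 28
C→B→F→A: max(15, 14, 24) = 24
C→D→B→F→A: max(17, 28, 14, 24) = 28
C→B→D→A: max(15, 28, 28) = 28
C→D→E→A: max(17, 13, 26) = 26
Smallest bottleneck: 24.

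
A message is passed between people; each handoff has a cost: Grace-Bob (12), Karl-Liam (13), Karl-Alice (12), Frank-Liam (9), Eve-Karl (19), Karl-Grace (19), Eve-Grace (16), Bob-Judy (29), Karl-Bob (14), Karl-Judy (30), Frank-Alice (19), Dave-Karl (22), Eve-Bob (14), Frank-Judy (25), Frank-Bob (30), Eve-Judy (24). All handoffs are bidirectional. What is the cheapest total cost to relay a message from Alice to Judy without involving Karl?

Comparing a few candidate routes:
Alice-Frank-Judy: 19 + 25 = 44
Alice-Frank-Bob-Judy: 19 + 30 + 29 = 78
Alice-Frank-Bob-Eve-Judy: 19 + 30 + 14 + 24 = 87
Shortest: 44.

44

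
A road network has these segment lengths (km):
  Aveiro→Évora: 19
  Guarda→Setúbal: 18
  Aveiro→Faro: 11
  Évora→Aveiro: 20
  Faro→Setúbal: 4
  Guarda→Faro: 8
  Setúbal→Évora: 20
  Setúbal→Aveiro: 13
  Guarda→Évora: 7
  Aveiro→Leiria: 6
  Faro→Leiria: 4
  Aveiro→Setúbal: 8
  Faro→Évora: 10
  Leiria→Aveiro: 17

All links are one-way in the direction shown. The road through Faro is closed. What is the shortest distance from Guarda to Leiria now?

Candidate routes:
Guarda-Évora-Aveiro-Leiria: 7 + 20 + 6 = 33
Guarda-Setúbal-Évora-Aveiro-Leiria: 18 + 20 + 20 + 6 = 64
Guarda-Setúbal-Aveiro-Leiria: 18 + 13 + 6 = 37
Best route has total 33 km.

33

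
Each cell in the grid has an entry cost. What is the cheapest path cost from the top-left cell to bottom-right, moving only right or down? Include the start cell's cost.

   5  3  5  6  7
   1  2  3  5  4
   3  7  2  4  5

22

Take (0,0) -> (1,0) -> (1,1) -> (1,2) -> (2,2) -> (2,3) -> (2,4) for a total of 5 + 1 + 2 + 3 + 2 + 4 + 5 = 22.
For comparison, the top-then-right route costs 35.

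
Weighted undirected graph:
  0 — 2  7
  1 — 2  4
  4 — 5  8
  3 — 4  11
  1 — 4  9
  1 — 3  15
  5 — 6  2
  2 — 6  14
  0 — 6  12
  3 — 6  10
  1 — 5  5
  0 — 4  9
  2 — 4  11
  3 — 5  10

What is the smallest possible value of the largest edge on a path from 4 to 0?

8

A few of the 4→0 routes:
4-3-5-1-2-0: max(11, 10, 5, 4, 7) = 11
4-2-0: max(11, 7) = 11
4-5-1-2-0: max(8, 5, 4, 7) = 8
4-1-2-0: max(9, 4, 7) = 9
4-0: max(9) = 9
Best route has worst link 8.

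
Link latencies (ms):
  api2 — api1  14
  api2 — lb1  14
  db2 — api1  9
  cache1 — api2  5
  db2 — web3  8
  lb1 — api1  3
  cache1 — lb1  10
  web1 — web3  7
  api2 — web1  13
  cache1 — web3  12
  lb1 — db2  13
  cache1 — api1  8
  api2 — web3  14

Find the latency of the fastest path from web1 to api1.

24

Comparing a few candidate routes:
web1→api2→cache1→api1: 13 + 5 + 8 = 26
web1→api2→api1: 13 + 14 = 27
web1→web3→db2→api1: 7 + 8 + 9 = 24
The minimum is 24 ms.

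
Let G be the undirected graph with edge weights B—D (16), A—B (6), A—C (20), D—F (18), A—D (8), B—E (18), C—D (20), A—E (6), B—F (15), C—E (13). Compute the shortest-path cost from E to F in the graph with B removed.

Routes from E to F avoiding B:
E-A-C-D-F: 6 + 20 + 20 + 18 = 64
E-A-D-F: 6 + 8 + 18 = 32
E-C-A-D-F: 13 + 20 + 8 + 18 = 59
E-C-D-F: 13 + 20 + 18 = 51
Shortest: 32.

32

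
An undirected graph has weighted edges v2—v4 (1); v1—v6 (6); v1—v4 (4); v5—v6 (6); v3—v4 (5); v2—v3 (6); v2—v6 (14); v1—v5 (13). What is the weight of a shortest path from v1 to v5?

12

Paths from v1 to v5:
v1-v5: 13
v1-v4-v3-v2-v6-v5: 4 + 5 + 6 + 14 + 6 = 35
v1-v4-v2-v6-v5: 4 + 1 + 14 + 6 = 25
v1-v6-v5: 6 + 6 = 12
Shortest: 12.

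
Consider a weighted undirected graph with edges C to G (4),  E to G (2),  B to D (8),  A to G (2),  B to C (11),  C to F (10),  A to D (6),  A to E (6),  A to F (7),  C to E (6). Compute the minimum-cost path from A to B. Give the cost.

Comparing a few candidate routes:
A→G→C→B: 2 + 4 + 11 = 17
A→E→C→B: 6 + 6 + 11 = 23
A→G→E→C→B: 2 + 2 + 6 + 11 = 21
A→E→G→C→B: 6 + 2 + 4 + 11 = 23
A→D→B: 6 + 8 = 14
The minimum is 14.

14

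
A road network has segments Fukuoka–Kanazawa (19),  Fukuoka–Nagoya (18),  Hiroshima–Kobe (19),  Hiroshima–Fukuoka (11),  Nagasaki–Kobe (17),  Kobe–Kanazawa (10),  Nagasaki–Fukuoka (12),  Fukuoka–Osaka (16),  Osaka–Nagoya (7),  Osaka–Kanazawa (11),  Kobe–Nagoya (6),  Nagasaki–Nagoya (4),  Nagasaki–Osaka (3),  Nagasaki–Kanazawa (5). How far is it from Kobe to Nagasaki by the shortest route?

10

Checking several routes:
Kobe-Nagoya-Osaka-Nagasaki: 6 + 7 + 3 = 16
Kobe-Nagasaki: 17
Kobe-Nagoya-Nagasaki: 6 + 4 = 10
Kobe-Kanazawa-Nagasaki: 10 + 5 = 15
Shortest: 10.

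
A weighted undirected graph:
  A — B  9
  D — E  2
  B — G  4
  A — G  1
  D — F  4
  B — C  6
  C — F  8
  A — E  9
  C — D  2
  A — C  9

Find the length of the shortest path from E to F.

6

Checking several routes:
E→A→C→F: 9 + 9 + 8 = 26
E→D→C→F: 2 + 2 + 8 = 12
E→A→C→D→F: 9 + 9 + 2 + 4 = 24
E→D→F: 2 + 4 = 6
Best route has total 6.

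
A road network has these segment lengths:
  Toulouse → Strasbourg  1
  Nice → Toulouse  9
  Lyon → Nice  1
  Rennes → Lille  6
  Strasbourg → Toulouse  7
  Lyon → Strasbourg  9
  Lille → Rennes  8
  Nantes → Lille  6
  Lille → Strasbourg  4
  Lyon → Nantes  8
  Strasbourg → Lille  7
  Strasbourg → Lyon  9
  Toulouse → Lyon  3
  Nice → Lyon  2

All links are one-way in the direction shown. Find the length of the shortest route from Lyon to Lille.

Candidate routes:
Lyon -> Strasbourg -> Lille: 9 + 7 = 16
Lyon -> Nantes -> Lille: 8 + 6 = 14
Lyon -> Nice -> Toulouse -> Strasbourg -> Lille: 1 + 9 + 1 + 7 = 18
The minimum is 14.

14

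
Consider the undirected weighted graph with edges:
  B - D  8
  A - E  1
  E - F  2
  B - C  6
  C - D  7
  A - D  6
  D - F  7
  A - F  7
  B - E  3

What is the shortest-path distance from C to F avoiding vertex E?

14

Paths from C to F avoiding E:
C -> D -> F: 7 + 7 = 14
C -> B -> D -> F: 6 + 8 + 7 = 21
C -> B -> D -> A -> F: 6 + 8 + 6 + 7 = 27
C -> D -> A -> F: 7 + 6 + 7 = 20
The minimum is 14.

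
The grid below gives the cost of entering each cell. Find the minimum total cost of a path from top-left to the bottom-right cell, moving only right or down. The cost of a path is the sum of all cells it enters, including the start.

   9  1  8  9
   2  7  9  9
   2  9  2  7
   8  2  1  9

One optimal route is r0c0 r1c0 r2c0 r3c0 r3c1 r3c2 r3c3.
Its cost is 9 + 2 + 2 + 8 + 2 + 1 + 9 = 33.

33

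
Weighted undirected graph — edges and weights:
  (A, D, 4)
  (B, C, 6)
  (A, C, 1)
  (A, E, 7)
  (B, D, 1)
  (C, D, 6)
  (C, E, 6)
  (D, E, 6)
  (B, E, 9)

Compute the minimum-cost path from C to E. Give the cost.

Checking several routes:
C -> D -> E: 6 + 6 = 12
C -> E: 6
C -> A -> D -> B -> E: 1 + 4 + 1 + 9 = 15
C -> A -> E: 1 + 7 = 8
C -> A -> D -> E: 1 + 4 + 6 = 11
C -> B -> D -> E: 6 + 1 + 6 = 13
Best route has total 6.

6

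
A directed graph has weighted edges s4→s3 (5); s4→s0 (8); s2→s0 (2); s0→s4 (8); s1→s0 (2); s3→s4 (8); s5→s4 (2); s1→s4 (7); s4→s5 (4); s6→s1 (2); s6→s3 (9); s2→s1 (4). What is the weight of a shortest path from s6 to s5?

13

Candidate routes:
s6 - s3 - s4 - s5: 9 + 8 + 4 = 21
s6 - s1 - s4 - s5: 2 + 7 + 4 = 13
s6 - s1 - s0 - s4 - s5: 2 + 2 + 8 + 4 = 16
Shortest: 13.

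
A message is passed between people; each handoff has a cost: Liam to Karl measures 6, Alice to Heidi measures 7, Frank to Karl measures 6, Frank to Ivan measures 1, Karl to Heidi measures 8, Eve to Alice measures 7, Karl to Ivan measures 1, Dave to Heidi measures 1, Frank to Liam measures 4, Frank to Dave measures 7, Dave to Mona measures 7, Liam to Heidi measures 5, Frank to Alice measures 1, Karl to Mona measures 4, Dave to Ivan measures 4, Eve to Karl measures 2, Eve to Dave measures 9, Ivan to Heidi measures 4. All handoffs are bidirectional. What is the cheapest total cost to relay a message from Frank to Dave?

5

Some routes from Frank to Dave:
Frank - Dave: 7
Frank - Alice - Heidi - Dave: 1 + 7 + 1 = 9
Frank - Ivan - Heidi - Dave: 1 + 4 + 1 = 6
Frank - Ivan - Dave: 1 + 4 = 5
Frank - Liam - Heidi - Dave: 4 + 5 + 1 = 10
Shortest: 5.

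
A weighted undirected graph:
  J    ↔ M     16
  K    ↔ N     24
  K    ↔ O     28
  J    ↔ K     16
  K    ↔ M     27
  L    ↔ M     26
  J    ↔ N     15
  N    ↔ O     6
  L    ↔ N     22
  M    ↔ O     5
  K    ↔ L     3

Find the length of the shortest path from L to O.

Some routes from L to O:
L→M→O: 26 + 5 = 31
L→K→O: 3 + 28 = 31
L→K→M→O: 3 + 27 + 5 = 35
L→K→N→O: 3 + 24 + 6 = 33
L→N→O: 22 + 6 = 28
Best route has total 28.

28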